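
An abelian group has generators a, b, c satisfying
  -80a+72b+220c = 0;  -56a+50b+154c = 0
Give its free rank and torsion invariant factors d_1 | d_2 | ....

rank_ℚ(R)=2; free=3−2=1
SNF(R) diag = [2, 4] → torsion [2, 4]

Answer: M ≅ ℤ^1 ⊕ ℤ/2 ⊕ ℤ/4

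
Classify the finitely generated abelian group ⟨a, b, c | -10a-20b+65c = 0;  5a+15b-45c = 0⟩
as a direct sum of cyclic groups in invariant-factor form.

rank_ℚ(R)=2; free=3−2=1
SNF(R) diag = [5, 5] → torsion [5, 5]

Answer: M ≅ ℤ^1 ⊕ ℤ/5 ⊕ ℤ/5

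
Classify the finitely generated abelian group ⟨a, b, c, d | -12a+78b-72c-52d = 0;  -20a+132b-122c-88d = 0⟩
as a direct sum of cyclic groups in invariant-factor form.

Answer: M ≅ ℤ^2 ⊕ ℤ/2 ⊕ ℤ/2

Derivation:
rank_ℚ(R)=2; free=4−2=2
SNF(R) diag = [2, 2] → torsion [2, 2]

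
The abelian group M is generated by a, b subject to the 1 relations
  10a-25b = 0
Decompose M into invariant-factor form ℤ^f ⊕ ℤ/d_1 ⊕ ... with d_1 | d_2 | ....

Answer: M ≅ ℤ^1 ⊕ ℤ/5

Derivation:
rank_ℚ(R)=1; free=2−1=1
SNF(R) diag = [5] → torsion [5]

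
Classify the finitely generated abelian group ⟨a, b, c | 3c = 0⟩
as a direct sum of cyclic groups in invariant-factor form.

rank_ℚ(R)=1; free=3−1=2
SNF(R) diag = [3] → torsion [3]

Answer: M ≅ ℤ^2 ⊕ ℤ/3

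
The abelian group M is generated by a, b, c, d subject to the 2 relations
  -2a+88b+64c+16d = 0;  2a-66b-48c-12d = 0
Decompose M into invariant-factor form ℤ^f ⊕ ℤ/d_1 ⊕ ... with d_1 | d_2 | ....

Answer: M ≅ ℤ^2 ⊕ ℤ/2 ⊕ ℤ/2

Derivation:
rank_ℚ(R)=2; free=4−2=2
SNF(R) diag = [2, 2] → torsion [2, 2]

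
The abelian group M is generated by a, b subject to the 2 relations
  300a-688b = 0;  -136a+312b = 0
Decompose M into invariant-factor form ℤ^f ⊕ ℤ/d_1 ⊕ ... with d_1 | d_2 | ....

Answer: M ≅ ℤ/4 ⊕ ℤ/8

Derivation:
rank_ℚ(R)=2; free=2−2=0
SNF(R) diag = [4, 8] → torsion [4, 8]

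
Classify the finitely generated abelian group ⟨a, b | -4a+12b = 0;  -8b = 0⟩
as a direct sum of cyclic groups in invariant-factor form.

Answer: M ≅ ℤ/4 ⊕ ℤ/8

Derivation:
rank_ℚ(R)=2; free=2−2=0
SNF(R) diag = [4, 8] → torsion [4, 8]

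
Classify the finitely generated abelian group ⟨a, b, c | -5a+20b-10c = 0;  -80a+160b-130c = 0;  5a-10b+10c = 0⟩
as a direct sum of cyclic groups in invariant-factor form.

rank_ℚ(R)=3; free=3−3=0
SNF(R) diag = [5, 10, 30] → torsion [5, 10, 30]

Answer: M ≅ ℤ/5 ⊕ ℤ/10 ⊕ ℤ/30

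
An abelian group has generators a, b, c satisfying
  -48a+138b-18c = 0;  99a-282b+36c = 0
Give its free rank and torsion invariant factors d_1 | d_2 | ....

rank_ℚ(R)=2; free=3−2=1
SNF(R) diag = [3, 6] → torsion [3, 6]

Answer: M ≅ ℤ^1 ⊕ ℤ/3 ⊕ ℤ/6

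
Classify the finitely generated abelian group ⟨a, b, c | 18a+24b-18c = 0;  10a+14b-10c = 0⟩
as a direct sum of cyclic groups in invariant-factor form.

Answer: M ≅ ℤ^1 ⊕ ℤ/2 ⊕ ℤ/6

Derivation:
rank_ℚ(R)=2; free=3−2=1
SNF(R) diag = [2, 6] → torsion [2, 6]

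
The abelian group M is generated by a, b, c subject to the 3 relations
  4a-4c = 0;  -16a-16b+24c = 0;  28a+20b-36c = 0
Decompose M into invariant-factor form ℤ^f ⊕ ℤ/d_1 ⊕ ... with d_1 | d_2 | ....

rank_ℚ(R)=3; free=3−3=0
SNF(R) diag = [4, 4, 8] → torsion [4, 4, 8]

Answer: M ≅ ℤ/4 ⊕ ℤ/4 ⊕ ℤ/8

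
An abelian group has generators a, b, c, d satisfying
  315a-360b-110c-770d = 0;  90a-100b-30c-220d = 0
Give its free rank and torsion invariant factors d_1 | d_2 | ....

rank_ℚ(R)=2; free=4−2=2
SNF(R) diag = [5, 10] → torsion [5, 10]

Answer: M ≅ ℤ^2 ⊕ ℤ/5 ⊕ ℤ/10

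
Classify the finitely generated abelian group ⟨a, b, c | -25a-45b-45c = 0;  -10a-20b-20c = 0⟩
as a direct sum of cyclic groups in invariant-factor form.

rank_ℚ(R)=2; free=3−2=1
SNF(R) diag = [5, 10] → torsion [5, 10]

Answer: M ≅ ℤ^1 ⊕ ℤ/5 ⊕ ℤ/10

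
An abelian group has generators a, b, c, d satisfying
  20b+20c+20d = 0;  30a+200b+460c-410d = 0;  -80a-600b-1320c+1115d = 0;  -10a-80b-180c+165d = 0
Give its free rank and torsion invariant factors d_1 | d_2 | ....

Answer: M ≅ ℤ/5 ⊕ ℤ/10 ⊕ ℤ/20 ⊕ ℤ/40

Derivation:
rank_ℚ(R)=4; free=4−4=0
SNF(R) diag = [5, 10, 20, 40] → torsion [5, 10, 20, 40]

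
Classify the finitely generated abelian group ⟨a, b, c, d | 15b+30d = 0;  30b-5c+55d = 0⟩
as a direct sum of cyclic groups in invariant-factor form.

Answer: M ≅ ℤ^2 ⊕ ℤ/5 ⊕ ℤ/15

Derivation:
rank_ℚ(R)=2; free=4−2=2
SNF(R) diag = [5, 15] → torsion [5, 15]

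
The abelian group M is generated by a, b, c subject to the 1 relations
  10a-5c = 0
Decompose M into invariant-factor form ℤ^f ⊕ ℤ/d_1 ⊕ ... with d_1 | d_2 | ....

Answer: M ≅ ℤ^2 ⊕ ℤ/5

Derivation:
rank_ℚ(R)=1; free=3−1=2
SNF(R) diag = [5] → torsion [5]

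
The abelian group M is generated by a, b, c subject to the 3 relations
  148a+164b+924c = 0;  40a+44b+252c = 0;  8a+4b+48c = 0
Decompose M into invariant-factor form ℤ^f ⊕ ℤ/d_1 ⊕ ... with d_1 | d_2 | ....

rank_ℚ(R)=3; free=3−3=0
SNF(R) diag = [4, 12, 36] → torsion [4, 12, 36]

Answer: M ≅ ℤ/4 ⊕ ℤ/12 ⊕ ℤ/36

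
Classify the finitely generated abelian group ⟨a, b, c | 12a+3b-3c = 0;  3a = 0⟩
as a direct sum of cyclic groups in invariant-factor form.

rank_ℚ(R)=2; free=3−2=1
SNF(R) diag = [3, 3] → torsion [3, 3]

Answer: M ≅ ℤ^1 ⊕ ℤ/3 ⊕ ℤ/3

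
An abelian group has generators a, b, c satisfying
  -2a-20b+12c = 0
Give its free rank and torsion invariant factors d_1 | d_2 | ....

Answer: M ≅ ℤ^2 ⊕ ℤ/2

Derivation:
rank_ℚ(R)=1; free=3−1=2
SNF(R) diag = [2] → torsion [2]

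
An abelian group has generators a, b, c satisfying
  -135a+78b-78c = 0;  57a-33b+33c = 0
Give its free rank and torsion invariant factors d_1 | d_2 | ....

rank_ℚ(R)=2; free=3−2=1
SNF(R) diag = [3, 3] → torsion [3, 3]

Answer: M ≅ ℤ^1 ⊕ ℤ/3 ⊕ ℤ/3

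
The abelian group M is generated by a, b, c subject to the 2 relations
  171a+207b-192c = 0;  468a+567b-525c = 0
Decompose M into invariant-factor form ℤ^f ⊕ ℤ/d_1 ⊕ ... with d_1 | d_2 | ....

Answer: M ≅ ℤ^1 ⊕ ℤ/3 ⊕ ℤ/9

Derivation:
rank_ℚ(R)=2; free=3−2=1
SNF(R) diag = [3, 9] → torsion [3, 9]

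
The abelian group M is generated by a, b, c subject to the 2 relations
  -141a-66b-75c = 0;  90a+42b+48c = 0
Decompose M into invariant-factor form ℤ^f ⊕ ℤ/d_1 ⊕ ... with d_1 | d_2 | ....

rank_ℚ(R)=2; free=3−2=1
SNF(R) diag = [3, 6] → torsion [3, 6]

Answer: M ≅ ℤ^1 ⊕ ℤ/3 ⊕ ℤ/6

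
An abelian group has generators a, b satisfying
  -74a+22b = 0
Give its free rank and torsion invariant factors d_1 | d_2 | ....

rank_ℚ(R)=1; free=2−1=1
SNF(R) diag = [2] → torsion [2]

Answer: M ≅ ℤ^1 ⊕ ℤ/2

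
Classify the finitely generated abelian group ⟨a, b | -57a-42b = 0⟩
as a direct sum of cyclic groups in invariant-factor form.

Answer: M ≅ ℤ^1 ⊕ ℤ/3

Derivation:
rank_ℚ(R)=1; free=2−1=1
SNF(R) diag = [3] → torsion [3]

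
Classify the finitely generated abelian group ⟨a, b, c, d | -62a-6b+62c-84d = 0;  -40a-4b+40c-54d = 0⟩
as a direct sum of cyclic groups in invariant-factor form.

Answer: M ≅ ℤ^2 ⊕ ℤ/2 ⊕ ℤ/2

Derivation:
rank_ℚ(R)=2; free=4−2=2
SNF(R) diag = [2, 2] → torsion [2, 2]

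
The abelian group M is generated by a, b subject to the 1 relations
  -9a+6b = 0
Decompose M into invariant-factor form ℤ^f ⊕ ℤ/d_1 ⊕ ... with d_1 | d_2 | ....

rank_ℚ(R)=1; free=2−1=1
SNF(R) diag = [3] → torsion [3]

Answer: M ≅ ℤ^1 ⊕ ℤ/3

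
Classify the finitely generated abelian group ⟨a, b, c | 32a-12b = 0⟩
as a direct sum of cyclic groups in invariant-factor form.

rank_ℚ(R)=1; free=3−1=2
SNF(R) diag = [4] → torsion [4]

Answer: M ≅ ℤ^2 ⊕ ℤ/4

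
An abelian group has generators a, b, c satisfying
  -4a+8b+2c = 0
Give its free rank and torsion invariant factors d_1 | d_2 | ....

Answer: M ≅ ℤ^2 ⊕ ℤ/2

Derivation:
rank_ℚ(R)=1; free=3−1=2
SNF(R) diag = [2] → torsion [2]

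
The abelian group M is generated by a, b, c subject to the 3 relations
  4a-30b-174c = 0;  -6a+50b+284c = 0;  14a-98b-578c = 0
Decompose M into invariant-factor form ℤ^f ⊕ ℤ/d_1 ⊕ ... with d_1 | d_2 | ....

Answer: M ≅ ℤ/2 ⊕ ℤ/2 ⊕ ℤ/6

Derivation:
rank_ℚ(R)=3; free=3−3=0
SNF(R) diag = [2, 2, 6] → torsion [2, 2, 6]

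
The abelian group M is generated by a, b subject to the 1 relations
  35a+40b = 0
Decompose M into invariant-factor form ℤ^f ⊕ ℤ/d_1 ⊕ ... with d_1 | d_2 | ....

rank_ℚ(R)=1; free=2−1=1
SNF(R) diag = [5] → torsion [5]

Answer: M ≅ ℤ^1 ⊕ ℤ/5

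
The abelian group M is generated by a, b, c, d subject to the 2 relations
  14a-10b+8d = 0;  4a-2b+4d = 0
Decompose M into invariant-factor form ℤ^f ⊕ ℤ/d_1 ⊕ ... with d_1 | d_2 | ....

rank_ℚ(R)=2; free=4−2=2
SNF(R) diag = [2, 6] → torsion [2, 6]

Answer: M ≅ ℤ^2 ⊕ ℤ/2 ⊕ ℤ/6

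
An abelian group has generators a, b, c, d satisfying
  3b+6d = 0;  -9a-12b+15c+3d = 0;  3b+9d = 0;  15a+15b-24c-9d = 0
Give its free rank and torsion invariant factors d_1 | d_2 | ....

Answer: M ≅ ℤ/3 ⊕ ℤ/3 ⊕ ℤ/3 ⊕ ℤ/3

Derivation:
rank_ℚ(R)=4; free=4−4=0
SNF(R) diag = [3, 3, 3, 3] → torsion [3, 3, 3, 3]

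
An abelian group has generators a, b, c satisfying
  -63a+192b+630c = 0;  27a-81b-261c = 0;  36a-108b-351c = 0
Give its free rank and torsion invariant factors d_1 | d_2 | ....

rank_ℚ(R)=3; free=3−3=0
SNF(R) diag = [3, 9, 9] → torsion [3, 9, 9]

Answer: M ≅ ℤ/3 ⊕ ℤ/9 ⊕ ℤ/9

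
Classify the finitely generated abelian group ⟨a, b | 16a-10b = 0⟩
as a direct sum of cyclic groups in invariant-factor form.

rank_ℚ(R)=1; free=2−1=1
SNF(R) diag = [2] → torsion [2]

Answer: M ≅ ℤ^1 ⊕ ℤ/2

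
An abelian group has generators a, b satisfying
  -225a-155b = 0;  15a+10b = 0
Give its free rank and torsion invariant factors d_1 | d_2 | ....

rank_ℚ(R)=2; free=2−2=0
SNF(R) diag = [5, 15] → torsion [5, 15]

Answer: M ≅ ℤ/5 ⊕ ℤ/15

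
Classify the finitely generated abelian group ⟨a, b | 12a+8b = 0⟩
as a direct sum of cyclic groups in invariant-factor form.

rank_ℚ(R)=1; free=2−1=1
SNF(R) diag = [4] → torsion [4]

Answer: M ≅ ℤ^1 ⊕ ℤ/4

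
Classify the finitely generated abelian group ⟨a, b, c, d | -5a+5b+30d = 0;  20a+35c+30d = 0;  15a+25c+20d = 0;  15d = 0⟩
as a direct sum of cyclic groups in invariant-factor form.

Answer: M ≅ ℤ/5 ⊕ ℤ/5 ⊕ ℤ/5 ⊕ ℤ/15

Derivation:
rank_ℚ(R)=4; free=4−4=0
SNF(R) diag = [5, 5, 5, 15] → torsion [5, 5, 5, 15]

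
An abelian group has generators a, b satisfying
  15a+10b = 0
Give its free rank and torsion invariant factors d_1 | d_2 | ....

rank_ℚ(R)=1; free=2−1=1
SNF(R) diag = [5] → torsion [5]

Answer: M ≅ ℤ^1 ⊕ ℤ/5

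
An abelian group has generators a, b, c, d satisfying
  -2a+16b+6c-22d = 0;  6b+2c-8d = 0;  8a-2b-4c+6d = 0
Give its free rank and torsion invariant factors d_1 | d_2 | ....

rank_ℚ(R)=3; free=4−3=1
SNF(R) diag = [2, 2, 2] → torsion [2, 2, 2]

Answer: M ≅ ℤ^1 ⊕ ℤ/2 ⊕ ℤ/2 ⊕ ℤ/2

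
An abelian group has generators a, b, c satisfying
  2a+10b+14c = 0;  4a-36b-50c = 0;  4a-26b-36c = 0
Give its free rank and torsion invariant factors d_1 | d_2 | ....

rank_ℚ(R)=3; free=3−3=0
SNF(R) diag = [2, 2, 2] → torsion [2, 2, 2]

Answer: M ≅ ℤ/2 ⊕ ℤ/2 ⊕ ℤ/2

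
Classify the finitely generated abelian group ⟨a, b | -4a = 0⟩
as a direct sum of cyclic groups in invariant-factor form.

Answer: M ≅ ℤ^1 ⊕ ℤ/4

Derivation:
rank_ℚ(R)=1; free=2−1=1
SNF(R) diag = [4] → torsion [4]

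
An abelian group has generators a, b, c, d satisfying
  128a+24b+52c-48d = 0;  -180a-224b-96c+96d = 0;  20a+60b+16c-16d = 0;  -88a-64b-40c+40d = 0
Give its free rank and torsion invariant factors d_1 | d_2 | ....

rank_ℚ(R)=4; free=4−4=0
SNF(R) diag = [4, 4, 4, 8] → torsion [4, 4, 4, 8]

Answer: M ≅ ℤ/4 ⊕ ℤ/4 ⊕ ℤ/4 ⊕ ℤ/8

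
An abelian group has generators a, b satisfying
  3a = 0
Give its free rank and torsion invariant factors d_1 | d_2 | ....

Answer: M ≅ ℤ^1 ⊕ ℤ/3

Derivation:
rank_ℚ(R)=1; free=2−1=1
SNF(R) diag = [3] → torsion [3]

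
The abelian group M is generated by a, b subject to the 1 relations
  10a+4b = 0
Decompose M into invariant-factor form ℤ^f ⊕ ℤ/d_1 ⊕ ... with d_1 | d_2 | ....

rank_ℚ(R)=1; free=2−1=1
SNF(R) diag = [2] → torsion [2]

Answer: M ≅ ℤ^1 ⊕ ℤ/2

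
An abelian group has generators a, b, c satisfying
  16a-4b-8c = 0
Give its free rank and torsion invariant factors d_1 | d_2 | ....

Answer: M ≅ ℤ^2 ⊕ ℤ/4

Derivation:
rank_ℚ(R)=1; free=3−1=2
SNF(R) diag = [4] → torsion [4]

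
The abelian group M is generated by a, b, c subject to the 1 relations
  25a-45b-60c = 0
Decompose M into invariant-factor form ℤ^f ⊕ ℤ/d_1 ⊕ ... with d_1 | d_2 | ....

rank_ℚ(R)=1; free=3−1=2
SNF(R) diag = [5] → torsion [5]

Answer: M ≅ ℤ^2 ⊕ ℤ/5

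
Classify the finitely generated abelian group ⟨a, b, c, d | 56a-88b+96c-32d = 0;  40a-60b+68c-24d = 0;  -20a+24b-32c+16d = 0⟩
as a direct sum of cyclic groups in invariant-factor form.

rank_ℚ(R)=3; free=4−3=1
SNF(R) diag = [4, 4, 8] → torsion [4, 4, 8]

Answer: M ≅ ℤ^1 ⊕ ℤ/4 ⊕ ℤ/4 ⊕ ℤ/8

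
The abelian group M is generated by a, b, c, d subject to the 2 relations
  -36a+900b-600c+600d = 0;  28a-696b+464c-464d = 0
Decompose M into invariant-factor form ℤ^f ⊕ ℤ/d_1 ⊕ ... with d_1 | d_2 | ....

rank_ℚ(R)=2; free=4−2=2
SNF(R) diag = [4, 12] → torsion [4, 12]

Answer: M ≅ ℤ^2 ⊕ ℤ/4 ⊕ ℤ/12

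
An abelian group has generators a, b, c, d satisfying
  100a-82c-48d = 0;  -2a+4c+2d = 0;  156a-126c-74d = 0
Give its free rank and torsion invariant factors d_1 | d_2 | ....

Answer: M ≅ ℤ^1 ⊕ ℤ/2 ⊕ ℤ/2 ⊕ ℤ/2

Derivation:
rank_ℚ(R)=3; free=4−3=1
SNF(R) diag = [2, 2, 2] → torsion [2, 2, 2]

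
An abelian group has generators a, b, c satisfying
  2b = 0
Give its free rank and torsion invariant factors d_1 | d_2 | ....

rank_ℚ(R)=1; free=3−1=2
SNF(R) diag = [2] → torsion [2]

Answer: M ≅ ℤ^2 ⊕ ℤ/2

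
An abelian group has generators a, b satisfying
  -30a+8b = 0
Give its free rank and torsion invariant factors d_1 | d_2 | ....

rank_ℚ(R)=1; free=2−1=1
SNF(R) diag = [2] → torsion [2]

Answer: M ≅ ℤ^1 ⊕ ℤ/2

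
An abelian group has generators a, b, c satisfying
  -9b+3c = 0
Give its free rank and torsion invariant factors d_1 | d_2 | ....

Answer: M ≅ ℤ^2 ⊕ ℤ/3

Derivation:
rank_ℚ(R)=1; free=3−1=2
SNF(R) diag = [3] → torsion [3]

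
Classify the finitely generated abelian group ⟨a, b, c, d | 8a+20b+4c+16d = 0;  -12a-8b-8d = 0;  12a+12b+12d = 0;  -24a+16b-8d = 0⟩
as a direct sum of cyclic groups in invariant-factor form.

rank_ℚ(R)=4; free=4−4=0
SNF(R) diag = [4, 4, 12, 24] → torsion [4, 4, 12, 24]

Answer: M ≅ ℤ/4 ⊕ ℤ/4 ⊕ ℤ/12 ⊕ ℤ/24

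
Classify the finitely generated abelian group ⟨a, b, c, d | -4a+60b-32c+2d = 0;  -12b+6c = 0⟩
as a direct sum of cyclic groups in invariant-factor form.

Answer: M ≅ ℤ^2 ⊕ ℤ/2 ⊕ ℤ/6

Derivation:
rank_ℚ(R)=2; free=4−2=2
SNF(R) diag = [2, 6] → torsion [2, 6]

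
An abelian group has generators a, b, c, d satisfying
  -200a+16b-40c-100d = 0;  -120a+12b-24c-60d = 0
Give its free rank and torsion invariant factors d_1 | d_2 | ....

rank_ℚ(R)=2; free=4−2=2
SNF(R) diag = [4, 12] → torsion [4, 12]

Answer: M ≅ ℤ^2 ⊕ ℤ/4 ⊕ ℤ/12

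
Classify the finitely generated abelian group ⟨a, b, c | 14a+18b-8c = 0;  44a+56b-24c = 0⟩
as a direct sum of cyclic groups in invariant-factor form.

Answer: M ≅ ℤ^1 ⊕ ℤ/2 ⊕ ℤ/4

Derivation:
rank_ℚ(R)=2; free=3−2=1
SNF(R) diag = [2, 4] → torsion [2, 4]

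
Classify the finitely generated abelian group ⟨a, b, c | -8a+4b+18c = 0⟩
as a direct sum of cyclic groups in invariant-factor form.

rank_ℚ(R)=1; free=3−1=2
SNF(R) diag = [2] → torsion [2]

Answer: M ≅ ℤ^2 ⊕ ℤ/2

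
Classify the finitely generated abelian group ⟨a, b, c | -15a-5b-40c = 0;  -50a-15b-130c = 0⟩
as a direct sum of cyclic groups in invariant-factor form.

rank_ℚ(R)=2; free=3−2=1
SNF(R) diag = [5, 5] → torsion [5, 5]

Answer: M ≅ ℤ^1 ⊕ ℤ/5 ⊕ ℤ/5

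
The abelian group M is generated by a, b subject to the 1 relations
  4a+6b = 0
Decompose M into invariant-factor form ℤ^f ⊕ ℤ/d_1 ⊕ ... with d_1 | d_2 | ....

Answer: M ≅ ℤ^1 ⊕ ℤ/2

Derivation:
rank_ℚ(R)=1; free=2−1=1
SNF(R) diag = [2] → torsion [2]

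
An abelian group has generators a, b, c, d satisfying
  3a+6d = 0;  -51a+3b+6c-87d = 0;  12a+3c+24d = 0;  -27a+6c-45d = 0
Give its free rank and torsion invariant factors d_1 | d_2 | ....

rank_ℚ(R)=4; free=4−4=0
SNF(R) diag = [3, 3, 3, 9] → torsion [3, 3, 3, 9]

Answer: M ≅ ℤ/3 ⊕ ℤ/3 ⊕ ℤ/3 ⊕ ℤ/9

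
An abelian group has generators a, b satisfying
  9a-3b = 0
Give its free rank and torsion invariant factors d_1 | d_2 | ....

Answer: M ≅ ℤ^1 ⊕ ℤ/3

Derivation:
rank_ℚ(R)=1; free=2−1=1
SNF(R) diag = [3] → torsion [3]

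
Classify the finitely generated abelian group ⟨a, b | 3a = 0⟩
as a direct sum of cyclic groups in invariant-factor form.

Answer: M ≅ ℤ^1 ⊕ ℤ/3

Derivation:
rank_ℚ(R)=1; free=2−1=1
SNF(R) diag = [3] → torsion [3]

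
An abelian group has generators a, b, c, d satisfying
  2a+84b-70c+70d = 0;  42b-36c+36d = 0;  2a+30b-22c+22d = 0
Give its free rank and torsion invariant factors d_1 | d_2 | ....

Answer: M ≅ ℤ^1 ⊕ ℤ/2 ⊕ ℤ/6 ⊕ ℤ/12

Derivation:
rank_ℚ(R)=3; free=4−3=1
SNF(R) diag = [2, 6, 12] → torsion [2, 6, 12]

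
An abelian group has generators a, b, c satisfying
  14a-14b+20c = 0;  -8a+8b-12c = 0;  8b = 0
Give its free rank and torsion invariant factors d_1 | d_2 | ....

rank_ℚ(R)=3; free=3−3=0
SNF(R) diag = [2, 4, 8] → torsion [2, 4, 8]

Answer: M ≅ ℤ/2 ⊕ ℤ/4 ⊕ ℤ/8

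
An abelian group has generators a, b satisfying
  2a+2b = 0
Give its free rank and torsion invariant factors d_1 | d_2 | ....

Answer: M ≅ ℤ^1 ⊕ ℤ/2

Derivation:
rank_ℚ(R)=1; free=2−1=1
SNF(R) diag = [2] → torsion [2]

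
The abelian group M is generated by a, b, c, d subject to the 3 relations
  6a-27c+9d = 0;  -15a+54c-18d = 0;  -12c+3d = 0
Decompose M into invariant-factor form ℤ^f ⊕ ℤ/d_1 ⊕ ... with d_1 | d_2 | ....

Answer: M ≅ ℤ^1 ⊕ ℤ/3 ⊕ ℤ/3 ⊕ ℤ/9

Derivation:
rank_ℚ(R)=3; free=4−3=1
SNF(R) diag = [3, 3, 9] → torsion [3, 3, 9]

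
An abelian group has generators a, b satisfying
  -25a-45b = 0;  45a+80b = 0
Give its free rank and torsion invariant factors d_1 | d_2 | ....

rank_ℚ(R)=2; free=2−2=0
SNF(R) diag = [5, 5] → torsion [5, 5]

Answer: M ≅ ℤ/5 ⊕ ℤ/5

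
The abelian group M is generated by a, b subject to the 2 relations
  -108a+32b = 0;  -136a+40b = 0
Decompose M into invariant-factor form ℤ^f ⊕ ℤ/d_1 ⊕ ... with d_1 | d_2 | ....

rank_ℚ(R)=2; free=2−2=0
SNF(R) diag = [4, 8] → torsion [4, 8]

Answer: M ≅ ℤ/4 ⊕ ℤ/8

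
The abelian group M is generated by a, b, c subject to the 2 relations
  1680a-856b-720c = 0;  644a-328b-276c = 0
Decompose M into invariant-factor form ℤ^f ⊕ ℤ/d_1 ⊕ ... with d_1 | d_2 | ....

Answer: M ≅ ℤ^1 ⊕ ℤ/4 ⊕ ℤ/8

Derivation:
rank_ℚ(R)=2; free=3−2=1
SNF(R) diag = [4, 8] → torsion [4, 8]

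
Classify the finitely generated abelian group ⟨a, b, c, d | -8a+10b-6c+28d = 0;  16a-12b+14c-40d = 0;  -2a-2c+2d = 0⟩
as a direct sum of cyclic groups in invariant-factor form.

Answer: M ≅ ℤ^1 ⊕ ℤ/2 ⊕ ℤ/2 ⊕ ℤ/2

Derivation:
rank_ℚ(R)=3; free=4−3=1
SNF(R) diag = [2, 2, 2] → torsion [2, 2, 2]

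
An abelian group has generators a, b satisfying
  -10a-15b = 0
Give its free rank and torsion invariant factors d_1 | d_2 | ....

rank_ℚ(R)=1; free=2−1=1
SNF(R) diag = [5] → torsion [5]

Answer: M ≅ ℤ^1 ⊕ ℤ/5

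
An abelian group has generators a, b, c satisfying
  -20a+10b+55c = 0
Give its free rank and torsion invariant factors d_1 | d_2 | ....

rank_ℚ(R)=1; free=3−1=2
SNF(R) diag = [5] → torsion [5]

Answer: M ≅ ℤ^2 ⊕ ℤ/5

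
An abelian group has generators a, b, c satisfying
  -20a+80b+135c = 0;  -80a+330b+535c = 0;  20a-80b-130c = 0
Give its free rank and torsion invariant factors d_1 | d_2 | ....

Answer: M ≅ ℤ/5 ⊕ ℤ/10 ⊕ ℤ/20

Derivation:
rank_ℚ(R)=3; free=3−3=0
SNF(R) diag = [5, 10, 20] → torsion [5, 10, 20]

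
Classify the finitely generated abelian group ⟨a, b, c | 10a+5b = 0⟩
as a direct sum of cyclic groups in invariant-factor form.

rank_ℚ(R)=1; free=3−1=2
SNF(R) diag = [5] → torsion [5]

Answer: M ≅ ℤ^2 ⊕ ℤ/5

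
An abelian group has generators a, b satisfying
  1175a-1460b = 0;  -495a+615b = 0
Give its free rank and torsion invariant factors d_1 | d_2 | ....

rank_ℚ(R)=2; free=2−2=0
SNF(R) diag = [5, 15] → torsion [5, 15]

Answer: M ≅ ℤ/5 ⊕ ℤ/15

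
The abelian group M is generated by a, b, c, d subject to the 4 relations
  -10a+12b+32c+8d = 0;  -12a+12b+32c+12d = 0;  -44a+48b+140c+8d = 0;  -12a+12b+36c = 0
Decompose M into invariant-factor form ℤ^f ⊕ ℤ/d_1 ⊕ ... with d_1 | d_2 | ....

Answer: M ≅ ℤ/2 ⊕ ℤ/4 ⊕ ℤ/4 ⊕ ℤ/12

Derivation:
rank_ℚ(R)=4; free=4−4=0
SNF(R) diag = [2, 4, 4, 12] → torsion [2, 4, 4, 12]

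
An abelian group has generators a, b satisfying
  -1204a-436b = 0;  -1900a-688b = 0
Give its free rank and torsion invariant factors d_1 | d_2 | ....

rank_ℚ(R)=2; free=2−2=0
SNF(R) diag = [4, 12] → torsion [4, 12]

Answer: M ≅ ℤ/4 ⊕ ℤ/12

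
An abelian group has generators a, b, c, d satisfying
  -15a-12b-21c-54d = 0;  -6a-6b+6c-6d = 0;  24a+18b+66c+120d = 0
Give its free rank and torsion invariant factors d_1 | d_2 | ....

rank_ℚ(R)=3; free=4−3=1
SNF(R) diag = [3, 6, 18] → torsion [3, 6, 18]

Answer: M ≅ ℤ^1 ⊕ ℤ/3 ⊕ ℤ/6 ⊕ ℤ/18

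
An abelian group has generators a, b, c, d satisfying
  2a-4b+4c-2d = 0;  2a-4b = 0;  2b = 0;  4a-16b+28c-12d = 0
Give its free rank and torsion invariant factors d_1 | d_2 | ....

rank_ℚ(R)=4; free=4−4=0
SNF(R) diag = [2, 2, 2, 4] → torsion [2, 2, 2, 4]

Answer: M ≅ ℤ/2 ⊕ ℤ/2 ⊕ ℤ/2 ⊕ ℤ/4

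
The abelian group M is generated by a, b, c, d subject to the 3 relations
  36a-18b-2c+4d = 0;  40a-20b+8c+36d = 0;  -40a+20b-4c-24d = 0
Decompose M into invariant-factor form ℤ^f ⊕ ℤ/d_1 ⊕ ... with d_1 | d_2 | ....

Answer: M ≅ ℤ^1 ⊕ ℤ/2 ⊕ ℤ/4 ⊕ ℤ/8

Derivation:
rank_ℚ(R)=3; free=4−3=1
SNF(R) diag = [2, 4, 8] → torsion [2, 4, 8]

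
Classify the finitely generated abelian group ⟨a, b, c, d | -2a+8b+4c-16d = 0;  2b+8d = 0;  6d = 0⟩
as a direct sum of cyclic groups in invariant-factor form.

rank_ℚ(R)=3; free=4−3=1
SNF(R) diag = [2, 2, 6] → torsion [2, 2, 6]

Answer: M ≅ ℤ^1 ⊕ ℤ/2 ⊕ ℤ/2 ⊕ ℤ/6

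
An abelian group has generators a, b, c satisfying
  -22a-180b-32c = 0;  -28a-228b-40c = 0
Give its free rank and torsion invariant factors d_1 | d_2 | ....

rank_ℚ(R)=2; free=3−2=1
SNF(R) diag = [2, 4] → torsion [2, 4]

Answer: M ≅ ℤ^1 ⊕ ℤ/2 ⊕ ℤ/4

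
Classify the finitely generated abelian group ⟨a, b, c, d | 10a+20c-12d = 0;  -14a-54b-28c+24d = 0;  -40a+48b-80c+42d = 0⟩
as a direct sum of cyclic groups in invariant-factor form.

rank_ℚ(R)=3; free=4−3=1
SNF(R) diag = [2, 6, 18] → torsion [2, 6, 18]

Answer: M ≅ ℤ^1 ⊕ ℤ/2 ⊕ ℤ/6 ⊕ ℤ/18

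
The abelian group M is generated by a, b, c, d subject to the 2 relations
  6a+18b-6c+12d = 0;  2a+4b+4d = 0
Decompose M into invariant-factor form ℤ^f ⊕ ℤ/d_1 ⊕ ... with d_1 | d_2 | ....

rank_ℚ(R)=2; free=4−2=2
SNF(R) diag = [2, 6] → torsion [2, 6]

Answer: M ≅ ℤ^2 ⊕ ℤ/2 ⊕ ℤ/6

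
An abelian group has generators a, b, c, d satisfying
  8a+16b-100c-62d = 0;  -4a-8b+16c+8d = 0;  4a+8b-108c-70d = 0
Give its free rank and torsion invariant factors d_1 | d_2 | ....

rank_ℚ(R)=3; free=4−3=1
SNF(R) diag = [2, 4, 8] → torsion [2, 4, 8]

Answer: M ≅ ℤ^1 ⊕ ℤ/2 ⊕ ℤ/4 ⊕ ℤ/8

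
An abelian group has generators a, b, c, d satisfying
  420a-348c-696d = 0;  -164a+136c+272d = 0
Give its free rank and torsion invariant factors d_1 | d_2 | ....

Answer: M ≅ ℤ^2 ⊕ ℤ/4 ⊕ ℤ/12

Derivation:
rank_ℚ(R)=2; free=4−2=2
SNF(R) diag = [4, 12] → torsion [4, 12]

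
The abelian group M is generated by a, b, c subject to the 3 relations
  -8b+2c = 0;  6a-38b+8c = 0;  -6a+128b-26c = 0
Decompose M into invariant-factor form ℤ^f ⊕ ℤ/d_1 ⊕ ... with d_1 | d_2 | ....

rank_ℚ(R)=3; free=3−3=0
SNF(R) diag = [2, 6, 18] → torsion [2, 6, 18]

Answer: M ≅ ℤ/2 ⊕ ℤ/6 ⊕ ℤ/18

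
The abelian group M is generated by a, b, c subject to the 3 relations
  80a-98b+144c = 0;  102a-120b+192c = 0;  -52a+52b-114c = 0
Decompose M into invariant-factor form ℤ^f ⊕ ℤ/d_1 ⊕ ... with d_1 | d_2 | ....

Answer: M ≅ ℤ/2 ⊕ ℤ/6 ⊕ ℤ/18

Derivation:
rank_ℚ(R)=3; free=3−3=0
SNF(R) diag = [2, 6, 18] → torsion [2, 6, 18]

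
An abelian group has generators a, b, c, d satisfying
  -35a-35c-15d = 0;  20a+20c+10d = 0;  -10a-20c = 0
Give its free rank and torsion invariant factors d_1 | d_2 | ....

Answer: M ≅ ℤ^1 ⊕ ℤ/5 ⊕ ℤ/10 ⊕ ℤ/10

Derivation:
rank_ℚ(R)=3; free=4−3=1
SNF(R) diag = [5, 10, 10] → torsion [5, 10, 10]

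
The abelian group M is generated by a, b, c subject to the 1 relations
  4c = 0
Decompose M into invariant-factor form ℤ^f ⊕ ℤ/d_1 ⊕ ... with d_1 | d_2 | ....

Answer: M ≅ ℤ^2 ⊕ ℤ/4

Derivation:
rank_ℚ(R)=1; free=3−1=2
SNF(R) diag = [4] → torsion [4]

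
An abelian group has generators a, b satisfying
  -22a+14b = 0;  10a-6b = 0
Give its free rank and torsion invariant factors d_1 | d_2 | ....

Answer: M ≅ ℤ/2 ⊕ ℤ/4

Derivation:
rank_ℚ(R)=2; free=2−2=0
SNF(R) diag = [2, 4] → torsion [2, 4]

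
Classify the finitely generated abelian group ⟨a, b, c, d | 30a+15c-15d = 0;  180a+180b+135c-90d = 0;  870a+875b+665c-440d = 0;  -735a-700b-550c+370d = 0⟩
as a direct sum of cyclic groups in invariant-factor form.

rank_ℚ(R)=4; free=4−4=0
SNF(R) diag = [5, 15, 15, 45] → torsion [5, 15, 15, 45]

Answer: M ≅ ℤ/5 ⊕ ℤ/15 ⊕ ℤ/15 ⊕ ℤ/45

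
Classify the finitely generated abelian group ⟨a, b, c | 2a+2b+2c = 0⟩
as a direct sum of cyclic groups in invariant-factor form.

Answer: M ≅ ℤ^2 ⊕ ℤ/2

Derivation:
rank_ℚ(R)=1; free=3−1=2
SNF(R) diag = [2] → torsion [2]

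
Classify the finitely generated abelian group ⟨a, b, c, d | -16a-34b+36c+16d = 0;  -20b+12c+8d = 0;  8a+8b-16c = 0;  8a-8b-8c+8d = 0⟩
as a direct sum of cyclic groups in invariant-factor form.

rank_ℚ(R)=4; free=4−4=0
SNF(R) diag = [2, 4, 8, 8] → torsion [2, 4, 8, 8]

Answer: M ≅ ℤ/2 ⊕ ℤ/4 ⊕ ℤ/8 ⊕ ℤ/8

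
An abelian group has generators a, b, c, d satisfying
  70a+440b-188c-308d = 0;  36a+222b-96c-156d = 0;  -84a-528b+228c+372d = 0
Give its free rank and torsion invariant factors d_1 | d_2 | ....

Answer: M ≅ ℤ^1 ⊕ ℤ/2 ⊕ ℤ/6 ⊕ ℤ/12

Derivation:
rank_ℚ(R)=3; free=4−3=1
SNF(R) diag = [2, 6, 12] → torsion [2, 6, 12]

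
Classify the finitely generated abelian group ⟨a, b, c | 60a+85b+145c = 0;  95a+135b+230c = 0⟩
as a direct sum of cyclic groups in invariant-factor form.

rank_ℚ(R)=2; free=3−2=1
SNF(R) diag = [5, 5] → torsion [5, 5]

Answer: M ≅ ℤ^1 ⊕ ℤ/5 ⊕ ℤ/5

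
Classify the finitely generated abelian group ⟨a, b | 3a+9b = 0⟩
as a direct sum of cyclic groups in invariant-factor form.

rank_ℚ(R)=1; free=2−1=1
SNF(R) diag = [3] → torsion [3]

Answer: M ≅ ℤ^1 ⊕ ℤ/3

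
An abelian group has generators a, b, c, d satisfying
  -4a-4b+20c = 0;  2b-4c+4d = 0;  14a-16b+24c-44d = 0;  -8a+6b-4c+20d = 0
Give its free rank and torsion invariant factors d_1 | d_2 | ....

rank_ℚ(R)=4; free=4−4=0
SNF(R) diag = [2, 2, 4, 8] → torsion [2, 2, 4, 8]

Answer: M ≅ ℤ/2 ⊕ ℤ/2 ⊕ ℤ/4 ⊕ ℤ/8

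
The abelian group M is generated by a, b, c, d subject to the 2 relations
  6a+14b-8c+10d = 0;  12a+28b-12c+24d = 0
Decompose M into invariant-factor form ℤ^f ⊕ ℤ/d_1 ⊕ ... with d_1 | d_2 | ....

Answer: M ≅ ℤ^2 ⊕ ℤ/2 ⊕ ℤ/4

Derivation:
rank_ℚ(R)=2; free=4−2=2
SNF(R) diag = [2, 4] → torsion [2, 4]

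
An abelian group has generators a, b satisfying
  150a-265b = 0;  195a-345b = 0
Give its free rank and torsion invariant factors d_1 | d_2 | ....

Answer: M ≅ ℤ/5 ⊕ ℤ/15

Derivation:
rank_ℚ(R)=2; free=2−2=0
SNF(R) diag = [5, 15] → torsion [5, 15]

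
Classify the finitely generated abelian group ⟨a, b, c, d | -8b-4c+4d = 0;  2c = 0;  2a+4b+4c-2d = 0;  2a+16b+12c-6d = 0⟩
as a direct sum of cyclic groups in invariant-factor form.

rank_ℚ(R)=4; free=4−4=0
SNF(R) diag = [2, 2, 4, 4] → torsion [2, 2, 4, 4]

Answer: M ≅ ℤ/2 ⊕ ℤ/2 ⊕ ℤ/4 ⊕ ℤ/4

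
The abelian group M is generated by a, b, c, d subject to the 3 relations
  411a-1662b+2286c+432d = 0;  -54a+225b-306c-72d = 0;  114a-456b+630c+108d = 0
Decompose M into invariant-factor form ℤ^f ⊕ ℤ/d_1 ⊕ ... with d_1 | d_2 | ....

rank_ℚ(R)=3; free=4−3=1
SNF(R) diag = [3, 9, 18] → torsion [3, 9, 18]

Answer: M ≅ ℤ^1 ⊕ ℤ/3 ⊕ ℤ/9 ⊕ ℤ/18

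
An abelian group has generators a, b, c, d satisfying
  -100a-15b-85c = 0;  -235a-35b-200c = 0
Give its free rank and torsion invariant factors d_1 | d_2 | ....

rank_ℚ(R)=2; free=4−2=2
SNF(R) diag = [5, 5] → torsion [5, 5]

Answer: M ≅ ℤ^2 ⊕ ℤ/5 ⊕ ℤ/5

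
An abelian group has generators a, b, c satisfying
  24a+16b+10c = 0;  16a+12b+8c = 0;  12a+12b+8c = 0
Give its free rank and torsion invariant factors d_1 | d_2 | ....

Answer: M ≅ ℤ/2 ⊕ ℤ/4 ⊕ ℤ/4

Derivation:
rank_ℚ(R)=3; free=3−3=0
SNF(R) diag = [2, 4, 4] → torsion [2, 4, 4]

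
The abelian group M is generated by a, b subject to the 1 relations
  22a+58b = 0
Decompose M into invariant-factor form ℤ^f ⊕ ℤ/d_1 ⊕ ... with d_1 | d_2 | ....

rank_ℚ(R)=1; free=2−1=1
SNF(R) diag = [2] → torsion [2]

Answer: M ≅ ℤ^1 ⊕ ℤ/2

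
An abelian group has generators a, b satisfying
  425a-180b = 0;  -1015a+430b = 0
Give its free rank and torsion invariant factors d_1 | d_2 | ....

Answer: M ≅ ℤ/5 ⊕ ℤ/10

Derivation:
rank_ℚ(R)=2; free=2−2=0
SNF(R) diag = [5, 10] → torsion [5, 10]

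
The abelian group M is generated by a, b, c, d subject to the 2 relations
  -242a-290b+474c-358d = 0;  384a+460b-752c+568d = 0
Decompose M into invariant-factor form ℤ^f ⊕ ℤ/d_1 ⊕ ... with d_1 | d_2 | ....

rank_ℚ(R)=2; free=4−2=2
SNF(R) diag = [2, 4] → torsion [2, 4]

Answer: M ≅ ℤ^2 ⊕ ℤ/2 ⊕ ℤ/4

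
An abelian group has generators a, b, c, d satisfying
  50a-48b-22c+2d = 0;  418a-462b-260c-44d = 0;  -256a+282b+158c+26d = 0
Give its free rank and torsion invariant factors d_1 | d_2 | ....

Answer: M ≅ ℤ^1 ⊕ ℤ/2 ⊕ ℤ/6 ⊕ ℤ/12

Derivation:
rank_ℚ(R)=3; free=4−3=1
SNF(R) diag = [2, 6, 12] → torsion [2, 6, 12]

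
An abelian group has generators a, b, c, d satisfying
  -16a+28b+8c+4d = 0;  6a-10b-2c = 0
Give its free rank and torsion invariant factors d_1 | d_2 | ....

Answer: M ≅ ℤ^2 ⊕ ℤ/2 ⊕ ℤ/4

Derivation:
rank_ℚ(R)=2; free=4−2=2
SNF(R) diag = [2, 4] → torsion [2, 4]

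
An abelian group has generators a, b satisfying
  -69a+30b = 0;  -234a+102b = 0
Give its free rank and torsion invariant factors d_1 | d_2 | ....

Answer: M ≅ ℤ/3 ⊕ ℤ/6

Derivation:
rank_ℚ(R)=2; free=2−2=0
SNF(R) diag = [3, 6] → torsion [3, 6]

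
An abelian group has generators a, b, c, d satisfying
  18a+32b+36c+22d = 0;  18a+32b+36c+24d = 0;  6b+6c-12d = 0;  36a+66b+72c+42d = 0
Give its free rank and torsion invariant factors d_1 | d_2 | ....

Answer: M ≅ ℤ/2 ⊕ ℤ/2 ⊕ ℤ/6 ⊕ ℤ/18

Derivation:
rank_ℚ(R)=4; free=4−4=0
SNF(R) diag = [2, 2, 6, 18] → torsion [2, 2, 6, 18]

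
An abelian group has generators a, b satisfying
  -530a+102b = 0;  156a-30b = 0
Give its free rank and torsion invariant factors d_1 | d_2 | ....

Answer: M ≅ ℤ/2 ⊕ ℤ/6

Derivation:
rank_ℚ(R)=2; free=2−2=0
SNF(R) diag = [2, 6] → torsion [2, 6]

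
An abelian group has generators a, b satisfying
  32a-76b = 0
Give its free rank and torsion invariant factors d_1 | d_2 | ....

Answer: M ≅ ℤ^1 ⊕ ℤ/4

Derivation:
rank_ℚ(R)=1; free=2−1=1
SNF(R) diag = [4] → torsion [4]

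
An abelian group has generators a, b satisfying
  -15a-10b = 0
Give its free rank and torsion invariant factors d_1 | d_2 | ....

Answer: M ≅ ℤ^1 ⊕ ℤ/5

Derivation:
rank_ℚ(R)=1; free=2−1=1
SNF(R) diag = [5] → torsion [5]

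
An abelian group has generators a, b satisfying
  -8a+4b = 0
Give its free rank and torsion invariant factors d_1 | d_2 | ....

Answer: M ≅ ℤ^1 ⊕ ℤ/4

Derivation:
rank_ℚ(R)=1; free=2−1=1
SNF(R) diag = [4] → torsion [4]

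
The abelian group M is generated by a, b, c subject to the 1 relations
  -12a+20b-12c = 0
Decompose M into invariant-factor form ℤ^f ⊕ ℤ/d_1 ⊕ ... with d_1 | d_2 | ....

rank_ℚ(R)=1; free=3−1=2
SNF(R) diag = [4] → torsion [4]

Answer: M ≅ ℤ^2 ⊕ ℤ/4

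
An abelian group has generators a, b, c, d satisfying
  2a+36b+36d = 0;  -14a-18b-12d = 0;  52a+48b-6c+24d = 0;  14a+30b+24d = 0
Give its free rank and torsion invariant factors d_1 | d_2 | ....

Answer: M ≅ ℤ/2 ⊕ ℤ/6 ⊕ ℤ/6 ⊕ ℤ/12

Derivation:
rank_ℚ(R)=4; free=4−4=0
SNF(R) diag = [2, 6, 6, 12] → torsion [2, 6, 6, 12]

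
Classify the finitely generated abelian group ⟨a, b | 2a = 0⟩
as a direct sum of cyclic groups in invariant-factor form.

Answer: M ≅ ℤ^1 ⊕ ℤ/2

Derivation:
rank_ℚ(R)=1; free=2−1=1
SNF(R) diag = [2] → torsion [2]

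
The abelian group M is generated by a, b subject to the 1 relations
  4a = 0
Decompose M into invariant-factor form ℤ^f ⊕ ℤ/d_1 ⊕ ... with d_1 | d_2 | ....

Answer: M ≅ ℤ^1 ⊕ ℤ/4

Derivation:
rank_ℚ(R)=1; free=2−1=1
SNF(R) diag = [4] → torsion [4]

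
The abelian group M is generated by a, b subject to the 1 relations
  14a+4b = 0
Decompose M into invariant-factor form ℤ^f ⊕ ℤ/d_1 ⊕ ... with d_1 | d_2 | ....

rank_ℚ(R)=1; free=2−1=1
SNF(R) diag = [2] → torsion [2]

Answer: M ≅ ℤ^1 ⊕ ℤ/2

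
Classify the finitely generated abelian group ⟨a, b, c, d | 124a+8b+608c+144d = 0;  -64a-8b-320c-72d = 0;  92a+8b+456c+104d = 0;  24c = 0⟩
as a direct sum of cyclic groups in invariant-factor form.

rank_ℚ(R)=4; free=4−4=0
SNF(R) diag = [4, 8, 24, 24] → torsion [4, 8, 24, 24]

Answer: M ≅ ℤ/4 ⊕ ℤ/8 ⊕ ℤ/24 ⊕ ℤ/24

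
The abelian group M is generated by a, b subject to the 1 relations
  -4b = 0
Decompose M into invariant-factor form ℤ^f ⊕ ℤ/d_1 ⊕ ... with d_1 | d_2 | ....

Answer: M ≅ ℤ^1 ⊕ ℤ/4

Derivation:
rank_ℚ(R)=1; free=2−1=1
SNF(R) diag = [4] → torsion [4]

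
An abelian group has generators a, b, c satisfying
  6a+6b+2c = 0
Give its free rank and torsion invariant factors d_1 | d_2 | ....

Answer: M ≅ ℤ^2 ⊕ ℤ/2

Derivation:
rank_ℚ(R)=1; free=3−1=2
SNF(R) diag = [2] → torsion [2]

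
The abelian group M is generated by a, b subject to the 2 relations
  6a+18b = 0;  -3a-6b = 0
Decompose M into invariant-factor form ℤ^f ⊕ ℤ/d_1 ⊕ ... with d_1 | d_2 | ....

Answer: M ≅ ℤ/3 ⊕ ℤ/6

Derivation:
rank_ℚ(R)=2; free=2−2=0
SNF(R) diag = [3, 6] → torsion [3, 6]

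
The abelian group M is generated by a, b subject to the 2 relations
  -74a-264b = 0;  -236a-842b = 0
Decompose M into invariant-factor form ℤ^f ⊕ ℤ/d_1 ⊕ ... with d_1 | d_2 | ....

rank_ℚ(R)=2; free=2−2=0
SNF(R) diag = [2, 2] → torsion [2, 2]

Answer: M ≅ ℤ/2 ⊕ ℤ/2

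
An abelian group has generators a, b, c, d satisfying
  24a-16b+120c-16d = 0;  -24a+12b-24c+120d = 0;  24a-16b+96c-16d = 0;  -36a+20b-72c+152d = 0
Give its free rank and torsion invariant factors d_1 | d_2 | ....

Answer: M ≅ ℤ/4 ⊕ ℤ/12 ⊕ ℤ/24 ⊕ ℤ/48

Derivation:
rank_ℚ(R)=4; free=4−4=0
SNF(R) diag = [4, 12, 24, 48] → torsion [4, 12, 24, 48]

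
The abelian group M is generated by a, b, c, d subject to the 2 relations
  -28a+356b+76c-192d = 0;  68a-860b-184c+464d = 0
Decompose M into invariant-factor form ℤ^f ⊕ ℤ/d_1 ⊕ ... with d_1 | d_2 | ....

Answer: M ≅ ℤ^2 ⊕ ℤ/4 ⊕ ℤ/4

Derivation:
rank_ℚ(R)=2; free=4−2=2
SNF(R) diag = [4, 4] → torsion [4, 4]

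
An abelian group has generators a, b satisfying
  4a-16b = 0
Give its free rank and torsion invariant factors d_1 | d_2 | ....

Answer: M ≅ ℤ^1 ⊕ ℤ/4

Derivation:
rank_ℚ(R)=1; free=2−1=1
SNF(R) diag = [4] → torsion [4]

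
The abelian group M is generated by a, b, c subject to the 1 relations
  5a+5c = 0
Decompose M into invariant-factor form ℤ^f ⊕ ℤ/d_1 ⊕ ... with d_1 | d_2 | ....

Answer: M ≅ ℤ^2 ⊕ ℤ/5

Derivation:
rank_ℚ(R)=1; free=3−1=2
SNF(R) diag = [5] → torsion [5]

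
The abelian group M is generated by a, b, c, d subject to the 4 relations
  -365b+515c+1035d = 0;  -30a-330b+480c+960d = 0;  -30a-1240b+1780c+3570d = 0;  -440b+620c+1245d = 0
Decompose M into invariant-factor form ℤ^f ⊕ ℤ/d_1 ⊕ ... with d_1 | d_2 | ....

rank_ℚ(R)=4; free=4−4=0
SNF(R) diag = [5, 15, 30, 90] → torsion [5, 15, 30, 90]

Answer: M ≅ ℤ/5 ⊕ ℤ/15 ⊕ ℤ/30 ⊕ ℤ/90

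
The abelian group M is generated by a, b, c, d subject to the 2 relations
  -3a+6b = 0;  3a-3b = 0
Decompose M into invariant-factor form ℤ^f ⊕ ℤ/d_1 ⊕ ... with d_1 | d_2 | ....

rank_ℚ(R)=2; free=4−2=2
SNF(R) diag = [3, 3] → torsion [3, 3]

Answer: M ≅ ℤ^2 ⊕ ℤ/3 ⊕ ℤ/3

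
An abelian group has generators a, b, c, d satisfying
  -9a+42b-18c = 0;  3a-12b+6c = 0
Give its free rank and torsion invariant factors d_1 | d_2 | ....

rank_ℚ(R)=2; free=4−2=2
SNF(R) diag = [3, 6] → torsion [3, 6]

Answer: M ≅ ℤ^2 ⊕ ℤ/3 ⊕ ℤ/6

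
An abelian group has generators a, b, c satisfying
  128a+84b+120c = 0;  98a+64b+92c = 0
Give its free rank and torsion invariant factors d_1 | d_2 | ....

Answer: M ≅ ℤ^1 ⊕ ℤ/2 ⊕ ℤ/4

Derivation:
rank_ℚ(R)=2; free=3−2=1
SNF(R) diag = [2, 4] → torsion [2, 4]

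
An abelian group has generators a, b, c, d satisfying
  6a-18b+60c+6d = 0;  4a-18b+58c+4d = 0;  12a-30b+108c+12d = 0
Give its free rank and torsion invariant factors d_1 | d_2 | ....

rank_ℚ(R)=3; free=4−3=1
SNF(R) diag = [2, 6, 18] → torsion [2, 6, 18]

Answer: M ≅ ℤ^1 ⊕ ℤ/2 ⊕ ℤ/6 ⊕ ℤ/18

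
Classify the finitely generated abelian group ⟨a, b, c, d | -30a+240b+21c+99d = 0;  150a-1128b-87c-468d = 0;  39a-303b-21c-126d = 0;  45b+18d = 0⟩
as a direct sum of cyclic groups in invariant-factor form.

Answer: M ≅ ℤ/3 ⊕ ℤ/9 ⊕ ℤ/9 ⊕ ℤ/27

Derivation:
rank_ℚ(R)=4; free=4−4=0
SNF(R) diag = [3, 9, 9, 27] → torsion [3, 9, 9, 27]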